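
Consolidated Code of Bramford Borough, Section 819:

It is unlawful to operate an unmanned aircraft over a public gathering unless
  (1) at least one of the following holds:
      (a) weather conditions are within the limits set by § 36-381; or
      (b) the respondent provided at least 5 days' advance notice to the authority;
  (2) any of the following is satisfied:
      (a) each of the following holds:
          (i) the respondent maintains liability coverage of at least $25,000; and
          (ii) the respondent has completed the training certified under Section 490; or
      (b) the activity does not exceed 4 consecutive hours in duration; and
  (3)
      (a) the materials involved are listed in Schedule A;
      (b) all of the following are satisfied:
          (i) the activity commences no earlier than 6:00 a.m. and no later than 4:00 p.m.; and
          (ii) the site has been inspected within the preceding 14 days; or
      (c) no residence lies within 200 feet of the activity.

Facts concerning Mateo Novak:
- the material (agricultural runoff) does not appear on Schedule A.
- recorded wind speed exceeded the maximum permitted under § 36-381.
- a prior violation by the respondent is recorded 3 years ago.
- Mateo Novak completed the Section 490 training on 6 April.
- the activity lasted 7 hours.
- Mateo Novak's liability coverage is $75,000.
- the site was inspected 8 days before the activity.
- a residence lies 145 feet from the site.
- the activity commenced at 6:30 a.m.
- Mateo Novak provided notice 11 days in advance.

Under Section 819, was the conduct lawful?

(a) weather ok — not met.
(b) ≥5 days' notice — met.
(1) = F OR T = true.
(i) coverage ≥ $25,000 — satisfied.
(ii) training certified — holds.
(a): T AND T → true.
(b) ≤ 4 hrs duration — not met.
(2) = T OR F = true.
(a) Schedule A material — not satisfied.
(i) start within hours — met.
(ii) site inspected — satisfied.
So (b) is satisfied (T AND T).
(c) no residence in 200 ft — not satisfied.
(3) = F OR T OR F = true.
So Overall is satisfied (T AND T AND T).

Yes — lawful.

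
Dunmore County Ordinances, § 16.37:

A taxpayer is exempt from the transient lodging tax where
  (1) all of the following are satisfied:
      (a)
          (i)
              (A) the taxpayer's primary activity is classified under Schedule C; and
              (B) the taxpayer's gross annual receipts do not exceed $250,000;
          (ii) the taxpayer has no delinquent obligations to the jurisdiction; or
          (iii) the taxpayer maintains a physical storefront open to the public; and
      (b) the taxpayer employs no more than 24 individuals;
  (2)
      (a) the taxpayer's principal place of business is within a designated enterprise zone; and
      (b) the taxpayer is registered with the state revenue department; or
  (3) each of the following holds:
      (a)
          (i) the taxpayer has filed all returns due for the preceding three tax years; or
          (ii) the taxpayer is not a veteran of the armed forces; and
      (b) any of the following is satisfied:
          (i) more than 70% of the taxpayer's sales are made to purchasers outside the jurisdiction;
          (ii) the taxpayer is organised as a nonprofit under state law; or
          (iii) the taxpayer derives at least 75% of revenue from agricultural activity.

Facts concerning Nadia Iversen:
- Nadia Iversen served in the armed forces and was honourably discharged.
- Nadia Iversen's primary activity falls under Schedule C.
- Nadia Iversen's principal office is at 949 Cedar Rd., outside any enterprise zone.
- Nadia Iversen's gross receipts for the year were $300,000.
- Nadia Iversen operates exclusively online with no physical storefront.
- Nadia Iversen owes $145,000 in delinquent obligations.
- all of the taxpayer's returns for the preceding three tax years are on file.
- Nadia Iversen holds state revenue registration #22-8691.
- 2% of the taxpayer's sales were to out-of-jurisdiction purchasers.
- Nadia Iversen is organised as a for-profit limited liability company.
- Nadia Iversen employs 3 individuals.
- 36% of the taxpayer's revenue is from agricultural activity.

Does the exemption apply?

(A) Schedule C activity — satisfied.
(B) receipts ≤ $250,000 — fails.
(i): T AND F → false.
(ii) no delinquency — not met.
(iii) has storefront — not satisfied.
(a) = F OR F OR F = false.
(b) ≤ 24 employees — met.
(1): F AND T → false.
(a) in enterprise zone — fails.
(b) state-registered — satisfied.
(2): F AND T → false.
(i) returns current — holds.
(ii) not (veteran) — not satisfied.
(a): T OR F → true.
(i) >70% out-of-jur. sales — not met.
(ii) nonprofit — fails.
(iii) ≥75% agricultural — fails.
(b): F OR F OR F → false.
(3): T AND F → false.
Overall: F OR F OR F → false.

No — not exempt.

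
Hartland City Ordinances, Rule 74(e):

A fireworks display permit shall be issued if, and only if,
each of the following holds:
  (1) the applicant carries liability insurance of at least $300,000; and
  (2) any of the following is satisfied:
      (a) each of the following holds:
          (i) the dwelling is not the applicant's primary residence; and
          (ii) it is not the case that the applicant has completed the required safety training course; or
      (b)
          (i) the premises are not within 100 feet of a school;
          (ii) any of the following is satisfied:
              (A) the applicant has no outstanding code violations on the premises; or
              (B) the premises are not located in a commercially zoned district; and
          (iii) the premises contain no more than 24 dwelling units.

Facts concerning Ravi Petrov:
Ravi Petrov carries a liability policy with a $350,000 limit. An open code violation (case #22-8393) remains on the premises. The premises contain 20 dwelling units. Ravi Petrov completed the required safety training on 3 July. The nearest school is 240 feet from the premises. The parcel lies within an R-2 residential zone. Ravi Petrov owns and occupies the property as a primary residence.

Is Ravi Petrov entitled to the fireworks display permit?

(1) insurance ≥ $300,000 — holds.
(i) not (primary residence) — not met.
(ii) not (safety training) — not satisfied.
(a) = F AND F = false.
(i) ≥100 ft from school — met.
(A) no code violations — fails.
(B) not (commercially zoned) — met.
(ii) = F OR T = true.
(iii) ≤ 24 units — met.
(b): T AND T AND T → true.
(2) = F OR T = true.
Overall = T AND T = true.

Yes — granted.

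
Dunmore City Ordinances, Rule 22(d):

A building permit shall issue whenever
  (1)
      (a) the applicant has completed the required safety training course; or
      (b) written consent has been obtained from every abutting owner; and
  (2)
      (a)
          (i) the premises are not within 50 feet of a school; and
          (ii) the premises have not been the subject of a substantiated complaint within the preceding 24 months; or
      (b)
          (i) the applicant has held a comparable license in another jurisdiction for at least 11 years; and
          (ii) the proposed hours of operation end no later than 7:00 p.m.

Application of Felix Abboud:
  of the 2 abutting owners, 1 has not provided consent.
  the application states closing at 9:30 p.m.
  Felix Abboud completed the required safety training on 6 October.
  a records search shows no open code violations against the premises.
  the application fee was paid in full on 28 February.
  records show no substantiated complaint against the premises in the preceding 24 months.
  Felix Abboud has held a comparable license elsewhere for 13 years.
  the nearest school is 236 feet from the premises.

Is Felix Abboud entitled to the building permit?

(a) safety training — satisfied.
(b) all abutters consent — not met.
So (1) is satisfied (T OR F).
(i) ≥50 ft from school — holds.
(ii) no complaint in 24 mo. — satisfied.
(a): T AND T → true.
(i) prior license ≥ 11 yr — satisfied.
(ii) closes by 7 p.m. — not satisfied.
(b) = T AND F = false.
So (2) is satisfied (T OR F).
Overall: T AND T → true.

Yes — granted.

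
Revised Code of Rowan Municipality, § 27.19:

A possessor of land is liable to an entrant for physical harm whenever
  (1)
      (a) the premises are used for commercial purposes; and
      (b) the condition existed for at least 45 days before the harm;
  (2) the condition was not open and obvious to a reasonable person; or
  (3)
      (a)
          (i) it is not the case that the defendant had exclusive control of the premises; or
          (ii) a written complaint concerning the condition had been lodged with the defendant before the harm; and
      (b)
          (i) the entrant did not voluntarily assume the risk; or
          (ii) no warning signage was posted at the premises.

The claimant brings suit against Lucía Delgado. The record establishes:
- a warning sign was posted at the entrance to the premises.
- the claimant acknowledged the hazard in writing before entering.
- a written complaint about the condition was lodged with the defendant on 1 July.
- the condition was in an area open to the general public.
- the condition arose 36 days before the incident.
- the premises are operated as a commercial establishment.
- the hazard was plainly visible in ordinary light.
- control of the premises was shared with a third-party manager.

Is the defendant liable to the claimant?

(a) commercial use — satisfied.
(b) condition ≥45 days old — not met.
(1): T AND F → false.
(2) not open/obvious — not satisfied.
(i) not (exclusive control) — satisfied.
(ii) complaint lodged — satisfied.
(a) = T OR T = true.
(i) no assumed risk — not satisfied.
(ii) no signage posted — not satisfied.
So (b) is not satisfied (F OR F).
So (3) is not satisfied (T AND F).
Overall: F OR F OR F → false.

No — not liable.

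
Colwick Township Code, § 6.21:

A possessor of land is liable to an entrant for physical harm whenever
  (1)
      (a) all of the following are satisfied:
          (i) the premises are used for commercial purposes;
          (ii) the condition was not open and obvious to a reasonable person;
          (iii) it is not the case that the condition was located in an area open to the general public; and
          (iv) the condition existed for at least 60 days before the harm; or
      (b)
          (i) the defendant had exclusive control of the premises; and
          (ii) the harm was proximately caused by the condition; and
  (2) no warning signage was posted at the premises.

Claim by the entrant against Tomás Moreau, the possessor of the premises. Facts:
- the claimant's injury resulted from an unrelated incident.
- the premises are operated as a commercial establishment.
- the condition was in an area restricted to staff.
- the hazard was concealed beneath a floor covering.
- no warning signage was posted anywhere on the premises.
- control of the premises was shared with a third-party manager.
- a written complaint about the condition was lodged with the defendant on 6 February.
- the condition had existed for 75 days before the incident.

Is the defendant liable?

Yes — liable.

(i) commercial use — met.
(ii) not open/obvious — met.
(iii) not (public area) — met.
(iv) condition ≥60 days old — holds.
(a) = T AND T AND T AND T = true.
(i) exclusive control — fails.
(ii) proximate cause — fails.
(b): F AND F → false.
So (1) is satisfied (T OR F).
(2) no signage posted — met.
Overall = T AND T = true.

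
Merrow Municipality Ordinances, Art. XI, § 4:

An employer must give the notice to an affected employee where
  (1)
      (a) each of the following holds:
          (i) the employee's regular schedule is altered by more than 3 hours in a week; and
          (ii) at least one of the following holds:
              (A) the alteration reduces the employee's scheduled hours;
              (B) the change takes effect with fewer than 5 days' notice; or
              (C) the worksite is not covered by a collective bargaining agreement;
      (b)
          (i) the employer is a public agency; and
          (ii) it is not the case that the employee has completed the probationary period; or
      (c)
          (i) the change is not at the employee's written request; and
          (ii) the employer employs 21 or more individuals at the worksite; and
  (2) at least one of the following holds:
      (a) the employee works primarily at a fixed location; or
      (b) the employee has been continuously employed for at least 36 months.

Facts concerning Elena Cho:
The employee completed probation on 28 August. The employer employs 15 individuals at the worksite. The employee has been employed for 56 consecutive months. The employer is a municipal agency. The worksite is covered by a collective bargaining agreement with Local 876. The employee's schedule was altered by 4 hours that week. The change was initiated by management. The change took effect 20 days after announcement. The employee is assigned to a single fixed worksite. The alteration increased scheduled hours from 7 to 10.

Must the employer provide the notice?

(i) schedule shift > 3h — holds.
(A) hours reduced — fails.
(B) < 5 days' notice — not satisfied.
(C) no CBA — fails.
(ii) = F OR F OR F = false.
(a): T AND F → false.
(i) public agency — met.
(ii) not (past probation) — not met.
(b): T AND F → false.
(i) not employee-requested — met.
(ii) ≥ 21 at site — not met.
So (c) is not satisfied (T AND F).
So (1) is not satisfied (F OR F OR F).
(a) fixed location — met.
(b) tenure ≥ 36 mo. — satisfied.
(2) = T OR T = true.
Overall: F AND T → false.

No — not required.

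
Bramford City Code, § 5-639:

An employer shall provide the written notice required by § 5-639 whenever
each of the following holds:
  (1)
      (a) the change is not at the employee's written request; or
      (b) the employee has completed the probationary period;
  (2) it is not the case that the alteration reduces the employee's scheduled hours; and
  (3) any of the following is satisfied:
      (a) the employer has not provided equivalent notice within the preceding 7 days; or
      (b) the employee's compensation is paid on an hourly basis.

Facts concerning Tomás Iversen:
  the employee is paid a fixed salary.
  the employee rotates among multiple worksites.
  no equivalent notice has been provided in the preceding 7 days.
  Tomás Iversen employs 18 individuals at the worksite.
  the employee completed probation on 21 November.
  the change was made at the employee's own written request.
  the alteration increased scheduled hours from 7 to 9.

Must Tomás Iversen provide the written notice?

(a) not employee-requested — fails.
(b) past probation — satisfied.
So (1) is satisfied (F OR T).
(2) not (hours reduced) — satisfied.
(a) no recent notice — holds.
(b) hourly-paid — fails.
(3): T OR F → true.
Overall: T AND T AND T → true.

Yes — required.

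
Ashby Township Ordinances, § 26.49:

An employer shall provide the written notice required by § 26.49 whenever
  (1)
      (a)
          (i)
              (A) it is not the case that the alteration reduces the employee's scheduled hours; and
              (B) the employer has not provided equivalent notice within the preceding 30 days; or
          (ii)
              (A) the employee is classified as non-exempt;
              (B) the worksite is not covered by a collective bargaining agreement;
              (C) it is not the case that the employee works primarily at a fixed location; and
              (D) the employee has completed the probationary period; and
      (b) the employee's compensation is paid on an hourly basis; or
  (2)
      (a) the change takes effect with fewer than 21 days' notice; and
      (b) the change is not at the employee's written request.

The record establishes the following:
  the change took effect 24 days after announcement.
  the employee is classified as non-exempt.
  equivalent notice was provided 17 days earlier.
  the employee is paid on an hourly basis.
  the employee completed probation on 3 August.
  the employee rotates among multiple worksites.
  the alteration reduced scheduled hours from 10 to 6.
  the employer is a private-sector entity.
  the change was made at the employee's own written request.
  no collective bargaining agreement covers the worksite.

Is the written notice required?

Yes — required.

(A) not (hours reduced) — not met.
(B) no recent notice — fails.
(i): F AND F → false.
(A) non-exempt — satisfied.
(B) no CBA — satisfied.
(C) not (fixed location) — met.
(D) past probation — holds.
So (ii) is satisfied (T AND T AND T AND T).
So (a) is satisfied (F OR T).
(b) hourly-paid — met.
(1) = T AND T = true.
(a) < 21 days' notice — fails.
(b) not employee-requested — not satisfied.
(2): F AND F → false.
So Overall is satisfied (T OR F).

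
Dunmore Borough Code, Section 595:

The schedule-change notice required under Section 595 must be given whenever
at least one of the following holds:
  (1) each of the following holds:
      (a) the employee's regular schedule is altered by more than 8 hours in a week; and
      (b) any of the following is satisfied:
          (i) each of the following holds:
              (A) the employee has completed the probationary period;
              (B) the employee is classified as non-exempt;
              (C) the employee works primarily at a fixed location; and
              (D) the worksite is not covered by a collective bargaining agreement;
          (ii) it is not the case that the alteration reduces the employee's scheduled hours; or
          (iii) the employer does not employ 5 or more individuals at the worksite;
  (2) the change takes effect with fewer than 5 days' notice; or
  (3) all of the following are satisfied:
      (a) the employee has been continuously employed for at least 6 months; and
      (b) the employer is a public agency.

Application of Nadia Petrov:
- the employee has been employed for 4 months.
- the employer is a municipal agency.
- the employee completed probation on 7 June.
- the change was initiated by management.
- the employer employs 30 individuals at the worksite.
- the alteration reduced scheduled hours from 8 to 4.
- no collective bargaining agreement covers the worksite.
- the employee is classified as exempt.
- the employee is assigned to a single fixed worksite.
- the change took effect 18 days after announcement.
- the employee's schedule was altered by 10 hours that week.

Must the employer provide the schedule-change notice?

No — not required.

(a) schedule shift > 8h — holds.
(A) past probation — satisfied.
(B) non-exempt — not met.
(C) fixed location — holds.
(D) no CBA — satisfied.
So (i) is not satisfied (T AND F AND T AND T).
(ii) not (hours reduced) — not satisfied.
(iii) not (≥ 5 at site) — fails.
(b) = F OR F OR F = false.
So (1) is not satisfied (T AND F).
(2) < 5 days' notice — not met.
(a) tenure ≥ 6 mo. — not satisfied.
(b) public agency — met.
(3) = F AND T = false.
Overall: F OR F OR F → false.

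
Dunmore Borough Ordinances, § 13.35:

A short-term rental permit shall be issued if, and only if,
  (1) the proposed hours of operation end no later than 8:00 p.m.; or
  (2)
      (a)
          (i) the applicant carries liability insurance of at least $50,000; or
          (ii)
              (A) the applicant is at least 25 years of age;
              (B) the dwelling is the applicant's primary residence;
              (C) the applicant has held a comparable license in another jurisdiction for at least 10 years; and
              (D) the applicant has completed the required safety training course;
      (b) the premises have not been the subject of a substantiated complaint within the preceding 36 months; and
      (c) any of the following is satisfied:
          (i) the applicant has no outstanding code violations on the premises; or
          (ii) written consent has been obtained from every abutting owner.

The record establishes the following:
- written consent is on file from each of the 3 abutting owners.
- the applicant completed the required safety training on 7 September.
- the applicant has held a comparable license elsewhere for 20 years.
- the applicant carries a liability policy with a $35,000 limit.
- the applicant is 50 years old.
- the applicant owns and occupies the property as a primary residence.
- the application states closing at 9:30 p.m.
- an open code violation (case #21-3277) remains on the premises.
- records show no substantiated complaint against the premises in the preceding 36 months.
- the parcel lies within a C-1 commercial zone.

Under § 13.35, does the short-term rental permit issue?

Yes — granted.

(1) closes by 8 p.m. — fails.
(i) insurance ≥ $50,000 — not satisfied.
(A) age ≥ 25 — holds.
(B) primary residence — holds.
(C) prior license ≥ 10 yr — satisfied.
(D) safety training — holds.
(ii) = T AND T AND T AND T = true.
(a): F OR T → true.
(b) no complaint in 36 mo. — satisfied.
(i) no code violations — not satisfied.
(ii) all abutters consent — holds.
(c) = F OR T = true.
(2): T AND T AND T → true.
So Overall is satisfied (F OR T).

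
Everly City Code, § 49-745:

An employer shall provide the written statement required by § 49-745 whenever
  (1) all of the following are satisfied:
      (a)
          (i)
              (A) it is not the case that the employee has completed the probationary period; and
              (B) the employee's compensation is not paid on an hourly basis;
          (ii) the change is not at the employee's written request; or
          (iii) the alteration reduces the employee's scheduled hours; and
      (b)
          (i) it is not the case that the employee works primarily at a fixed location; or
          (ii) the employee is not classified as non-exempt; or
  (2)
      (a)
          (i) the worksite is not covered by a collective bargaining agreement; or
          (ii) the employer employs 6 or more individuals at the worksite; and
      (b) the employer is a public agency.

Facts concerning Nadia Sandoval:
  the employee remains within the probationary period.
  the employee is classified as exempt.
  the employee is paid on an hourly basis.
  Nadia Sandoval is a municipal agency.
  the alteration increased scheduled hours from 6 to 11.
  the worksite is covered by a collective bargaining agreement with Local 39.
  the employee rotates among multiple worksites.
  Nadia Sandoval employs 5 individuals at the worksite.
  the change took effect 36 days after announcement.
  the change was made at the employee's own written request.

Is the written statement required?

No — not required.

(A) not (past probation) — satisfied.
(B) not (hourly-paid) — fails.
So (i) is not satisfied (T AND F).
(ii) not employee-requested — fails.
(iii) hours reduced — not satisfied.
(a): F OR F OR F → false.
(i) not (fixed location) — met.
(ii) not (non-exempt) — satisfied.
(b) = T OR T = true.
(1): F AND T → false.
(i) no CBA — not met.
(ii) ≥ 6 at site — not met.
So (a) is not satisfied (F OR F).
(b) public agency — holds.
(2) = F AND T = false.
Overall: F OR F → false.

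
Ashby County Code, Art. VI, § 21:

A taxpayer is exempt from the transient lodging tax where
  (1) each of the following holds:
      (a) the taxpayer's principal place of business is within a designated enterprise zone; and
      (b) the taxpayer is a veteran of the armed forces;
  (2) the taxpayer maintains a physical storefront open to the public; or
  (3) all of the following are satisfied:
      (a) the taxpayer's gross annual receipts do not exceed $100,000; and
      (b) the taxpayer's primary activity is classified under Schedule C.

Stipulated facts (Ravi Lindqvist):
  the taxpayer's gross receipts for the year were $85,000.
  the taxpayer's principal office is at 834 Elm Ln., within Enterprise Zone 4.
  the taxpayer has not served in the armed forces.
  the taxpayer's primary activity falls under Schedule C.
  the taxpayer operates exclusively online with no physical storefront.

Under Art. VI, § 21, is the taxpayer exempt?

Yes — exempt.

(a) in enterprise zone — met.
(b) veteran — not satisfied.
(1): T AND F → false.
(2) has storefront — not met.
(a) receipts ≤ $100,000 — holds.
(b) Schedule C activity — holds.
(3): T AND T → true.
So Overall is satisfied (F OR F OR T).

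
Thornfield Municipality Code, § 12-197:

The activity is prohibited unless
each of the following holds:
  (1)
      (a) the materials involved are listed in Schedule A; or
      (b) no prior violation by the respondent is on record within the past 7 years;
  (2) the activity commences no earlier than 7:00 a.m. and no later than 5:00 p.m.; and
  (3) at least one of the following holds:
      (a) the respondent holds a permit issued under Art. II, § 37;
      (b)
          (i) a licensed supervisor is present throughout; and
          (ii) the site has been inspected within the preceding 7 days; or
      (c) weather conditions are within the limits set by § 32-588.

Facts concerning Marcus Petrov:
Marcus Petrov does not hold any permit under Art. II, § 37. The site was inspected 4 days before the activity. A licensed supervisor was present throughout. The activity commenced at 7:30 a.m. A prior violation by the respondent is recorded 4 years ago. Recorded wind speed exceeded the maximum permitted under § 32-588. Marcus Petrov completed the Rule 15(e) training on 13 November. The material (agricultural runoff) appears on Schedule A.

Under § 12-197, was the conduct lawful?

(a) Schedule A material — satisfied.
(b) no prior violation — not met.
(1): T OR F → true.
(2) start within hours — holds.
(a) holds permit — not met.
(i) supervisor present — satisfied.
(ii) site inspected — holds.
(b): T AND T → true.
(c) weather ok — not met.
(3) = F OR T OR F = true.
Overall = T AND T AND T = true.

Yes — lawful.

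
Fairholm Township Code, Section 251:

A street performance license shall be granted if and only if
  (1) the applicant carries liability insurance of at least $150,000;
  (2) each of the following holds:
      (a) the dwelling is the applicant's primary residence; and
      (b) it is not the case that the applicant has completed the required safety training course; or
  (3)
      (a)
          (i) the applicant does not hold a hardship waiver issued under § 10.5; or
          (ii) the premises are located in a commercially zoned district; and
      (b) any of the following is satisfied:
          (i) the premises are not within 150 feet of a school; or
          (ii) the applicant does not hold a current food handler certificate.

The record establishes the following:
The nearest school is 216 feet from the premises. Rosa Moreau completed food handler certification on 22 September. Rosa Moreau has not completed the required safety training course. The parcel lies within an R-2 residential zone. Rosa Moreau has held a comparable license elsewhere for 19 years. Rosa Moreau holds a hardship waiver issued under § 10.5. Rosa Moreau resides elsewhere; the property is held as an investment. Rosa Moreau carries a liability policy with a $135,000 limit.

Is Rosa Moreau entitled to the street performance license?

No — denied.

(1) insurance ≥ $150,000 — not met.
(a) primary residence — fails.
(b) not (safety training) — holds.
So (2) is not satisfied (F AND T).
(i) not (hardship waiver) — not satisfied.
(ii) commercially zoned — not satisfied.
(a): F OR F → false.
(i) ≥150 ft from school — holds.
(ii) not (food handler cert.) — not satisfied.
(b) = T OR F = true.
So (3) is not satisfied (F AND T).
So Overall is not satisfied (F OR F OR F).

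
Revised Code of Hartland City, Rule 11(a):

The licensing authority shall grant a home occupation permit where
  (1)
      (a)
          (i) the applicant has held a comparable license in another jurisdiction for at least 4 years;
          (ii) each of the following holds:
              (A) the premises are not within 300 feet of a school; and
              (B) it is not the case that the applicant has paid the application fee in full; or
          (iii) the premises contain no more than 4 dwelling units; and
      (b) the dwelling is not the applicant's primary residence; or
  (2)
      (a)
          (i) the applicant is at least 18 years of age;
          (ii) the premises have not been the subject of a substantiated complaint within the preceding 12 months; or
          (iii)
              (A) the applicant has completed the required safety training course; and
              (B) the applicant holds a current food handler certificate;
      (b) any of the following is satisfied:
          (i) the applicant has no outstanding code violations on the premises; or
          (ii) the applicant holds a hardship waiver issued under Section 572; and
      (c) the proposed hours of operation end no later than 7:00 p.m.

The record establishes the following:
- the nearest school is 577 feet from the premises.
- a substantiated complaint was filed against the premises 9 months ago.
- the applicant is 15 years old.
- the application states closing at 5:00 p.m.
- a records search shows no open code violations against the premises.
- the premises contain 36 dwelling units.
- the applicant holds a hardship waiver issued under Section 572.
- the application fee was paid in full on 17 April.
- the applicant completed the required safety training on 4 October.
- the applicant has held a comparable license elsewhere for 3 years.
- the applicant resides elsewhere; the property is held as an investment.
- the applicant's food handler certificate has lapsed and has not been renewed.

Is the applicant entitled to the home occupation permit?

(i) prior license ≥ 4 yr — fails.
(A) ≥300 ft from school — holds.
(B) not (fee paid) — fails.
(ii) = T AND F = false.
(iii) ≤ 4 units — fails.
So (a) is not satisfied (F OR F OR F).
(b) not (primary residence) — met.
(1): F AND T → false.
(i) age ≥ 18 — fails.
(ii) no complaint in 12 mo. — fails.
(A) safety training — satisfied.
(B) food handler cert. — not satisfied.
So (iii) is not satisfied (T AND F).
(a) = F OR F OR F = false.
(i) no code violations — satisfied.
(ii) hardship waiver — met.
(b): T OR T → true.
(c) closes by 7 p.m. — holds.
So (2) is not satisfied (F AND T AND T).
Overall: F OR F → false.

No — denied.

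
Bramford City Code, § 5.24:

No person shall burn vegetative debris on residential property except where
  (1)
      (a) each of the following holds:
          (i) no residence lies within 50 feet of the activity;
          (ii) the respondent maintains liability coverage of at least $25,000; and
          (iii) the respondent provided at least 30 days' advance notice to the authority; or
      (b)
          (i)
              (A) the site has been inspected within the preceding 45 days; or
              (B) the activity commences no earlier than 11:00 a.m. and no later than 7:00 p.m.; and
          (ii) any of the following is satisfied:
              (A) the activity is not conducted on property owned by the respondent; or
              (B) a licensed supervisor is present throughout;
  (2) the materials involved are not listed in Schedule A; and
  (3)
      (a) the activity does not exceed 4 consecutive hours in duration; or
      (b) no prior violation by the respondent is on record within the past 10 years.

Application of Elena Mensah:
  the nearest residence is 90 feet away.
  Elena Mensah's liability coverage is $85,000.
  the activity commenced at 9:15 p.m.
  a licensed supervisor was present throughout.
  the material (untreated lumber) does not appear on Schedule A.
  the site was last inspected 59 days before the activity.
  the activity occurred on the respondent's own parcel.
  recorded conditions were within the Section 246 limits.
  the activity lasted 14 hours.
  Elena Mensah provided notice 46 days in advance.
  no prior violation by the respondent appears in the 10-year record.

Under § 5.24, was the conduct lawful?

(i) no residence in 50 ft — met.
(ii) coverage ≥ $25,000 — satisfied.
(iii) ≥30 days' notice — holds.
(a): T AND T AND T → true.
(A) site inspected — not satisfied.
(B) start within hours — fails.
(i): F OR F → false.
(A) not (own property) — fails.
(B) supervisor present — holds.
(ii): F OR T → true.
(b) = F AND T = false.
(1) = T OR F = true.
(2) not (Schedule A material) — satisfied.
(a) ≤ 4 hrs duration — fails.
(b) no prior violation — holds.
(3) = F OR T = true.
Overall: T AND T AND T → true.

Yes — lawful.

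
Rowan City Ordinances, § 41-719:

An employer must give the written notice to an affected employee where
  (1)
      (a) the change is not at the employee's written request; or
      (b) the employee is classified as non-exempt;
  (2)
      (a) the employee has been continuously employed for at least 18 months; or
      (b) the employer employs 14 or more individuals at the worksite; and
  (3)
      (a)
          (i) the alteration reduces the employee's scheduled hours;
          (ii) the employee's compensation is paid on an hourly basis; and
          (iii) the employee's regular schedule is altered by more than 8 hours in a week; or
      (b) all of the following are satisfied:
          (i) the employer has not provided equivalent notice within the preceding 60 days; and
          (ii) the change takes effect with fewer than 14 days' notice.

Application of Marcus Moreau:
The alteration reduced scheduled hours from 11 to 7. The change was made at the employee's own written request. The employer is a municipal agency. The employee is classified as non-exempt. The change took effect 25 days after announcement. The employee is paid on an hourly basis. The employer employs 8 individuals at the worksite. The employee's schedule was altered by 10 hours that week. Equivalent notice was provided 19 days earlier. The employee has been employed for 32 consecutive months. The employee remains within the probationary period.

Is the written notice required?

(a) not employee-requested — fails.
(b) non-exempt — met.
(1): F OR T → true.
(a) tenure ≥ 18 mo. — met.
(b) ≥ 14 at site — not met.
So (2) is satisfied (T OR F).
(i) hours reduced — satisfied.
(ii) hourly-paid — holds.
(iii) schedule shift > 8h — satisfied.
(a) = T AND T AND T = true.
(i) no recent notice — fails.
(ii) < 14 days' notice — not met.
So (b) is not satisfied (F AND F).
(3): T OR F → true.
Overall: T AND T AND T → true.

Yes — required.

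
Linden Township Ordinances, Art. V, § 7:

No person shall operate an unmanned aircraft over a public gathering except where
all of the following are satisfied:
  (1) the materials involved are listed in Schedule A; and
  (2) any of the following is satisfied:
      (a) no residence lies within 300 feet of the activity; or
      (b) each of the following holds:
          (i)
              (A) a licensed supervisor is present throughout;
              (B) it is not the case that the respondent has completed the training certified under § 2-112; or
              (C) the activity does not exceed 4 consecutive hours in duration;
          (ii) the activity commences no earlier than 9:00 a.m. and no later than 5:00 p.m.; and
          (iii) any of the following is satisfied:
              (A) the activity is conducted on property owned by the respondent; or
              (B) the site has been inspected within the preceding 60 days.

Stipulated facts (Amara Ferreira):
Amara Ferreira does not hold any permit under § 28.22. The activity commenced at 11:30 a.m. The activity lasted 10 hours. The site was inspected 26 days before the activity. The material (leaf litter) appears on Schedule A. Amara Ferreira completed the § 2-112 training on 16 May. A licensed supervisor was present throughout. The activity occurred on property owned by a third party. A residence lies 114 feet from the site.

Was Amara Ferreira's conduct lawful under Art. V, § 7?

Yes — lawful.

(1) Schedule A material — holds.
(a) no residence in 300 ft — not met.
(A) supervisor present — satisfied.
(B) not (training certified) — fails.
(C) ≤ 4 hrs duration — fails.
So (i) is satisfied (T OR F OR F).
(ii) start within hours — met.
(A) own property — not met.
(B) site inspected — met.
(iii): F OR T → true.
So (b) is satisfied (T AND T AND T).
(2): F OR T → true.
Overall = T AND T = true.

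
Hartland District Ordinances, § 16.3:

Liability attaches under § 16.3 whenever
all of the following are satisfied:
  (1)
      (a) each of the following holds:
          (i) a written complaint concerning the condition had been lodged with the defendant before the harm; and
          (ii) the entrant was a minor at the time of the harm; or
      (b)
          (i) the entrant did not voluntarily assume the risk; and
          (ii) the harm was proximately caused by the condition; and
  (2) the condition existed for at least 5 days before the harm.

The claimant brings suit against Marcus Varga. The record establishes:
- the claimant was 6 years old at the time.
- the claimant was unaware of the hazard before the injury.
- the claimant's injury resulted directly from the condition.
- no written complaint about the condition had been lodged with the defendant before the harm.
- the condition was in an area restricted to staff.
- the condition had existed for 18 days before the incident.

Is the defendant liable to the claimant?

Yes — liable.

(i) complaint lodged — not met.
(ii) entrant a minor — holds.
(a): F AND T → false.
(i) no assumed risk — satisfied.
(ii) proximate cause — met.
(b): T AND T → true.
(1): F OR T → true.
(2) condition ≥5 days old — holds.
Overall = T AND T = true.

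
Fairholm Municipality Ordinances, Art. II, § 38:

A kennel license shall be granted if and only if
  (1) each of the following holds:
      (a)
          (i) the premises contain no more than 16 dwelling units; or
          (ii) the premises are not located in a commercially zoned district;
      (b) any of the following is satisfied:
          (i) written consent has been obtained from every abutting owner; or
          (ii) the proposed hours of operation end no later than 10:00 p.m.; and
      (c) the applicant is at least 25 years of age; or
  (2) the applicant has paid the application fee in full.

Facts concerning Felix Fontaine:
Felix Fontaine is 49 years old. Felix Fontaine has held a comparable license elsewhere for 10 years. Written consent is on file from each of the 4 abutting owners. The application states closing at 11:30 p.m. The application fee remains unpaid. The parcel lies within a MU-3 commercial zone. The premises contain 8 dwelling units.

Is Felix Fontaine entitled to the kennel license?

Yes — granted.

(i) ≤ 16 units — met.
(ii) not (commercially zoned) — not met.
So (a) is satisfied (T OR F).
(i) all abutters consent — satisfied.
(ii) closes by 10 p.m. — fails.
(b): T OR F → true.
(c) age ≥ 25 — holds.
(1): T AND T AND T → true.
(2) fee paid — not satisfied.
So Overall is satisfied (T OR F).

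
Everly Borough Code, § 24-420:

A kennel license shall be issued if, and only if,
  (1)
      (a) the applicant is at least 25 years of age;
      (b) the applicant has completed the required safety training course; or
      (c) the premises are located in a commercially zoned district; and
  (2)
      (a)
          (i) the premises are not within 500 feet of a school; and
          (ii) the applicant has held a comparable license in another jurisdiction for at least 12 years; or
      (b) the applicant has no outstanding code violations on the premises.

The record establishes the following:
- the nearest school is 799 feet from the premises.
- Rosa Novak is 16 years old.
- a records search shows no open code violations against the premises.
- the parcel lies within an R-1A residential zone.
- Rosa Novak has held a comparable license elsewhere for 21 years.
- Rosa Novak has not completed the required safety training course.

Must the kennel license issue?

(a) age ≥ 25 — not met.
(b) safety training — fails.
(c) commercially zoned — fails.
(1) = F OR F OR F = false.
(i) ≥500 ft from school — holds.
(ii) prior license ≥ 12 yr — holds.
(a) = T AND T = true.
(b) no code violations — satisfied.
So (2) is satisfied (T OR T).
Overall: F AND T → false.

No — denied.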